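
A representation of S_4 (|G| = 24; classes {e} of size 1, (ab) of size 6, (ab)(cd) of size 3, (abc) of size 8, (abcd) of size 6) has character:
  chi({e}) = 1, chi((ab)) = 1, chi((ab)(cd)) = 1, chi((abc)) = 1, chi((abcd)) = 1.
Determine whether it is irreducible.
Irreducible: <chi, chi> = 1.

<chi, chi> = (1/|G|) sum_C |C| * |chi(C)|^2 = (1/24)[1*|1|^2 + 6*|1|^2 + 3*|1|^2 + 8*|1|^2 + 6*|1|^2]
  = (1/24)[(1) + (6) + (3) + (8) + (6)] = 24/24 = 1.
A character is irreducible iff <chi, chi> = 1, so this representation is irreducible.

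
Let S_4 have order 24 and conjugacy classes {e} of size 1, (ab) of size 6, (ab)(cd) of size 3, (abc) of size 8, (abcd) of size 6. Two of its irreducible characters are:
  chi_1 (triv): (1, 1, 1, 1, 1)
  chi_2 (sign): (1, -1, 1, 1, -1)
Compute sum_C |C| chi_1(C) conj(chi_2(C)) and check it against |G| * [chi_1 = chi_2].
Sum = 0; so <chi_1, chi_2> = 0 (distinct irreducibles are orthogonal).

Compute term by term over conjugacy classes (|C| * chi_1(C) * conj(chi_2(C))):
  1*(1)*conj(1) + 6*(1)*conj(-1) + 3*(1)*conj(1) + 8*(1)*conj(1) + 6*(1)*conj(-1)
  = (1) + (-6) + (3) + (8) + (-6)
  = 0.
Dividing by |G| = 24 gives 0/24 = 0, matching the row-orthogonality relation <chi_1, chi_2> = [chi_1 = chi_2].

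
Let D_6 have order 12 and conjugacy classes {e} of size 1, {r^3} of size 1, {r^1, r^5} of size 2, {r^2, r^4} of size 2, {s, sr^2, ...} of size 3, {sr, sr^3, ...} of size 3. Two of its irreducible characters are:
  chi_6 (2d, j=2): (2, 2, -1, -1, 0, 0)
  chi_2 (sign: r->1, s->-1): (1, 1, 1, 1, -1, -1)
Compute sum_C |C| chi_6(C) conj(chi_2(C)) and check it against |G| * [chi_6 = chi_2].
Sum = 0; so <chi_6, chi_2> = 0 (distinct irreducibles are orthogonal).

Reasoning: Compute term by term over conjugacy classes (|C| * chi_6(C) * conj(chi_2(C))):
  1*(2)*conj(1) + 1*(2)*conj(1) + 2*(-1)*conj(1) + 2*(-1)*conj(1) + 3*(0)*conj(-1) + 3*(0)*conj(-1)
  = (2) + (2) + (-2) + (-2) + (0) + (0)
  = 0.
Dividing by |G| = 12 gives 0/12 = 0, matching the row-orthogonality relation <chi_6, chi_2> = [chi_6 = chi_2].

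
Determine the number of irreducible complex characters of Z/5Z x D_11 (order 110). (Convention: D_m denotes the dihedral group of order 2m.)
35

Why: The number of irreducible complex representations of a finite group equals its number of conjugacy classes. For a direct product, #classes(G x H) = #classes(G) * #classes(H). Z/5Z has 5 classes (abelian), D_11 has 7 classes, so 5 * 7 = 35, so Z/5Z x D_11 (order 110) has exactly 35 irreducible complex representations.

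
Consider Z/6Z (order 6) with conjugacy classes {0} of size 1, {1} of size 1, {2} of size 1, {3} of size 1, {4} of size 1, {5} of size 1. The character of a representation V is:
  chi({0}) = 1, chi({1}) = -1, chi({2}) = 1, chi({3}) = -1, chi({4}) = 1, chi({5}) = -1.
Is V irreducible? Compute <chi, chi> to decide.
Irreducible: <chi, chi> = 1.

Derivation: <chi, chi> = (1/|G|) sum_C |C| * |chi(C)|^2 = (1/6)[1*|1|^2 + 1*|-1|^2 + 1*|1|^2 + 1*|-1|^2 + 1*|1|^2 + 1*|-1|^2]
  = (1/6)[(1) + (1) + (1) + (1) + (1) + (1)] = 6/6 = 1.
(Exp terms are combined using exp(i*s)*conj(exp(i*t)) = exp(i*(s-t)), and sums of them are collapsed using the identity that for every m > 1 the m distinct m-th roots of unity sum to 0, e.g. 1 + exp(2*I*pi/3) + exp(-2*I*pi/3) = 0.)
A character is irreducible iff <chi, chi> = 1, so this representation is irreducible.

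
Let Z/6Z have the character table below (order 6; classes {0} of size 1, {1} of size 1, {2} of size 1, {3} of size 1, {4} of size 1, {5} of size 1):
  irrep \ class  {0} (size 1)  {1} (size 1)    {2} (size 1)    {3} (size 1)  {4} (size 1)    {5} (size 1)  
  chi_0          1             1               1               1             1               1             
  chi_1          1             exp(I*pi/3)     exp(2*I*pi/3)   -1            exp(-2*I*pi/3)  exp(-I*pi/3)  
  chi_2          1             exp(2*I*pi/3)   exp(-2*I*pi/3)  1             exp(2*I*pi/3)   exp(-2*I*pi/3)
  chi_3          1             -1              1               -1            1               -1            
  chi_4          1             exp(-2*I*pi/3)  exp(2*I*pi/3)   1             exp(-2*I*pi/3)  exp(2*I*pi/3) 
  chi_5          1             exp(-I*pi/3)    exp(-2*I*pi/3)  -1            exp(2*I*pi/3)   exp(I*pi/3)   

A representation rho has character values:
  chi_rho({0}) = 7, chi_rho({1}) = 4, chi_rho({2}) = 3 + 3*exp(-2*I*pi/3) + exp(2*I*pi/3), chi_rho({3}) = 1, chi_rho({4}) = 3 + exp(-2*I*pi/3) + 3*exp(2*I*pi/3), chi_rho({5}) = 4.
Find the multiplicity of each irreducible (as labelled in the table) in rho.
Multiplicities: chi_0: 3, chi_1: 1, chi_2: 1, chi_3: 0, chi_4: 0, chi_5: 2.

Use <chi_rho, chi> = (1/|G|) sum_C |C| * chi_rho(C) * conj(chi(C)) with |G| = 6 for each irreducible chi in the table:
  <chi_rho, chi_0> = (1/6)[1*(7)*conj(1) + 1*(4)*conj(1) + 1*(3 + 3*exp(-2*I*pi/3) + exp(2*I*pi/3))*conj(1) + 1*(1)*conj(1) + 1*(3 + exp(-2*I*pi/3) + 3*exp(2*I*pi/3))*conj(1) + 1*(4)*conj(1)]
      = (1/6)[(7) + (4) + (3 + 3*exp(-2*I*pi/3) + exp(2*I*pi/3)) + (1) + (3 + exp(-2*I*pi/3) + 3*exp(2*I*pi/3)) + (4)] = 18/6 = 3
  <chi_rho, chi_1> = (1/6)[1*(7)*conj(1) + 1*(4)*conj(exp(I*pi/3)) + 1*(3 + 3*exp(-2*I*pi/3) + exp(2*I*pi/3))*conj(exp(2*I*pi/3)) + 1*(1)*conj(-1) + 1*(3 + exp(-2*I*pi/3) + 3*exp(2*I*pi/3))*conj(exp(-2*I*pi/3)) + 1*(4)*conj(exp(-I*pi/3))]
      = (1/6)[(7) + (1 + 3*exp(-I*pi/3) + 2*exp(-2*I*pi/3) + exp(I*pi/3)) + (-2) + (-1) + (-2) + (1 + exp(-I*pi/3) + 2*exp(2*I*pi/3) + 3*exp(I*pi/3))] = 6/6 = 1
  <chi_rho, chi_2> = (1/6)[1*(7)*conj(1) + 1*(4)*conj(exp(2*I*pi/3)) + 1*(3 + 3*exp(-2*I*pi/3) + exp(2*I*pi/3))*conj(exp(-2*I*pi/3)) + 1*(1)*conj(1) + 1*(3 + exp(-2*I*pi/3) + 3*exp(2*I*pi/3))*conj(exp(2*I*pi/3)) + 1*(4)*conj(exp(-2*I*pi/3))]
      = (1/6)[(7) + (-1 + 3*exp(-2*I*pi/3) + exp(-I*pi/3)) + (3 + exp(-2*I*pi/3) + 3*exp(2*I*pi/3)) + (1) + (3 + 3*exp(-2*I*pi/3) + exp(2*I*pi/3)) + (-1 + exp(I*pi/3) + 3*exp(2*I*pi/3))] = 6/6 = 1
  <chi_rho, chi_3> = (1/6)[1*(7)*conj(1) + 1*(4)*conj(-1) + 1*(3 + 3*exp(-2*I*pi/3) + exp(2*I*pi/3))*conj(1) + 1*(1)*conj(-1) + 1*(3 + exp(-2*I*pi/3) + 3*exp(2*I*pi/3))*conj(1) + 1*(4)*conj(-1)]
      = (1/6)[(7) + (-4) + (3 + 3*exp(-2*I*pi/3) + exp(2*I*pi/3)) + (-1) + (3 + exp(-2*I*pi/3) + 3*exp(2*I*pi/3)) + (-4)] = 0/6 = 0
  <chi_rho, chi_4> = (1/6)[1*(7)*conj(1) + 1*(4)*conj(exp(-2*I*pi/3)) + 1*(3 + 3*exp(-2*I*pi/3) + exp(2*I*pi/3))*conj(exp(2*I*pi/3)) + 1*(1)*conj(1) + 1*(3 + exp(-2*I*pi/3) + 3*exp(2*I*pi/3))*conj(exp(-2*I*pi/3)) + 1*(4)*conj(exp(2*I*pi/3))]
      = (1/6)[(7) + (-1 + exp(-2*I*pi/3) + 2*exp(I*pi/3) + 3*exp(2*I*pi/3)) + (-2) + (1) + (-2) + (-1 + 3*exp(-2*I*pi/3) + 2*exp(-I*pi/3) + exp(2*I*pi/3))] = 0/6 = 0
  <chi_rho, chi_5> = (1/6)[1*(7)*conj(1) + 1*(4)*conj(exp(-I*pi/3)) + 1*(3 + 3*exp(-2*I*pi/3) + exp(2*I*pi/3))*conj(exp(-2*I*pi/3)) + 1*(1)*conj(-1) + 1*(3 + exp(-2*I*pi/3) + 3*exp(2*I*pi/3))*conj(exp(2*I*pi/3)) + 1*(4)*conj(exp(I*pi/3))]
      = (1/6)[(7) + (1 + exp(2*I*pi/3) + 3*exp(I*pi/3)) + (3 + exp(-2*I*pi/3) + 3*exp(2*I*pi/3)) + (-1) + (3 + 3*exp(-2*I*pi/3) + exp(2*I*pi/3)) + (1 + 3*exp(-I*pi/3) + exp(-2*I*pi/3))] = 12/6 = 2
(Exp terms are combined using exp(i*s)*conj(exp(i*t)) = exp(i*(s-t)), and sums of them are collapsed using the identity that for every m > 1 the m distinct m-th roots of unity sum to 0, e.g. 1 + exp(2*I*pi/3) + exp(-2*I*pi/3) = 0.)
Dimension check: dim(rho) = sum (mult * dim) = 3*1 + 1*1 + 1*1 + 0*1 + 0*1 + 2*1 = 7 = chi_rho(e) = 7.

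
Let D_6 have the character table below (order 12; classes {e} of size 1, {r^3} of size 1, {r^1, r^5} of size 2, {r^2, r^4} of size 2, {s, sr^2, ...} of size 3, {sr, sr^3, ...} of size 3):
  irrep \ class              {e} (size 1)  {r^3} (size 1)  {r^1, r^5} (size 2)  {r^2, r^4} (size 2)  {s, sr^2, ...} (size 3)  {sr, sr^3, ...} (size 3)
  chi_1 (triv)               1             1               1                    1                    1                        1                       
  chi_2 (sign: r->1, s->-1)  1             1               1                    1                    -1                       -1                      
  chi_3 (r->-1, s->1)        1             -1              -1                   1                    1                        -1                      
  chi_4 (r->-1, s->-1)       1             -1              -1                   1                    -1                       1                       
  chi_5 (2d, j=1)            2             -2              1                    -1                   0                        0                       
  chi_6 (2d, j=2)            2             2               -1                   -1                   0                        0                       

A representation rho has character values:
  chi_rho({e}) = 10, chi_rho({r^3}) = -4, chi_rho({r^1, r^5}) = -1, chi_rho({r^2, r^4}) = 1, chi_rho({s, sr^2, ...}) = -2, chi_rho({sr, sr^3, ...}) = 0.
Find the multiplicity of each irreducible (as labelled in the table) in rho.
Multiplicities: chi_1: 0, chi_2: 1, chi_3: 1, chi_4: 2, chi_5: 2, chi_6: 1.

Use <chi_rho, chi> = (1/|G|) sum_C |C| * chi_rho(C) * conj(chi(C)) with |G| = 12 for each irreducible chi in the table:
  <chi_rho, chi_1> = (1/12)[1*(10)*conj(1) + 1*(-4)*conj(1) + 2*(-1)*conj(1) + 2*(1)*conj(1) + 3*(-2)*conj(1) + 3*(0)*conj(1)]
      = (1/12)[(10) + (-4) + (-2) + (2) + (-6) + (0)] = 0/12 = 0
  <chi_rho, chi_2> = (1/12)[1*(10)*conj(1) + 1*(-4)*conj(1) + 2*(-1)*conj(1) + 2*(1)*conj(1) + 3*(-2)*conj(-1) + 3*(0)*conj(-1)]
      = (1/12)[(10) + (-4) + (-2) + (2) + (6) + (0)] = 12/12 = 1
  <chi_rho, chi_3> = (1/12)[1*(10)*conj(1) + 1*(-4)*conj(-1) + 2*(-1)*conj(-1) + 2*(1)*conj(1) + 3*(-2)*conj(1) + 3*(0)*conj(-1)]
      = (1/12)[(10) + (4) + (2) + (2) + (-6) + (0)] = 12/12 = 1
  <chi_rho, chi_4> = (1/12)[1*(10)*conj(1) + 1*(-4)*conj(-1) + 2*(-1)*conj(-1) + 2*(1)*conj(1) + 3*(-2)*conj(-1) + 3*(0)*conj(1)]
      = (1/12)[(10) + (4) + (2) + (2) + (6) + (0)] = 24/12 = 2
  <chi_rho, chi_5> = (1/12)[1*(10)*conj(2) + 1*(-4)*conj(-2) + 2*(-1)*conj(1) + 2*(1)*conj(-1) + 3*(-2)*conj(0) + 3*(0)*conj(0)]
      = (1/12)[(20) + (8) + (-2) + (-2) + (0) + (0)] = 24/12 = 2
  <chi_rho, chi_6> = (1/12)[1*(10)*conj(2) + 1*(-4)*conj(2) + 2*(-1)*conj(-1) + 2*(1)*conj(-1) + 3*(-2)*conj(0) + 3*(0)*conj(0)]
      = (1/12)[(20) + (-8) + (2) + (-2) + (0) + (0)] = 12/12 = 1
Dimension check: dim(rho) = sum (mult * dim) = 0*1 + 1*1 + 1*1 + 2*1 + 2*2 + 1*2 = 10 = chi_rho(e) = 10.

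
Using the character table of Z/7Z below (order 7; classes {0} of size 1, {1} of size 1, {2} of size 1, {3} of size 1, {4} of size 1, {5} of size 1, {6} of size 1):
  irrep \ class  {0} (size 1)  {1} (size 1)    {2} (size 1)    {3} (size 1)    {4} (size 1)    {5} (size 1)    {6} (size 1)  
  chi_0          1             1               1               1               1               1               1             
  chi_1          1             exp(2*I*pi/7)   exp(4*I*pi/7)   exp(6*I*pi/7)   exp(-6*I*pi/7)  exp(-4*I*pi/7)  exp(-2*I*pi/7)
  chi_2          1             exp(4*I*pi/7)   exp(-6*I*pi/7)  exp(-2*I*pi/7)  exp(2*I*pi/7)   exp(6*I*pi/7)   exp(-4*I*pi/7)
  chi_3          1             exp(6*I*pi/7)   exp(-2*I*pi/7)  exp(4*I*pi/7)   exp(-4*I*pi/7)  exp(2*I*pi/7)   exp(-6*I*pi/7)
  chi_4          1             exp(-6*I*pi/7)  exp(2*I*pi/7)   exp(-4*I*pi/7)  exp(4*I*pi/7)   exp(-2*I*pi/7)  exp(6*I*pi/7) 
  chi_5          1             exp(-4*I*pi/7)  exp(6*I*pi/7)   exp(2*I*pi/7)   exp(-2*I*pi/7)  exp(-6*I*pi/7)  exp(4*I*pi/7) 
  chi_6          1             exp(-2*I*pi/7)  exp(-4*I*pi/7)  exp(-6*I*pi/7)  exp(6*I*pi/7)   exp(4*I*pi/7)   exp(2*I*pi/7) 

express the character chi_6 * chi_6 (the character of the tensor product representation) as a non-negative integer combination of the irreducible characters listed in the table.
chi_6 tensor chi_6 = chi_5 (all other irreducibles have multiplicity 0).

Why: The character of a tensor product is the pointwise product (chi_6 * chi_6)(C) = chi_6(C) * chi_6(C):
  {0}: (1)*(1), {1}: (exp(-2*I*pi/7))*(exp(-2*I*pi/7)), {2}: (exp(-4*I*pi/7))*(exp(-4*I*pi/7)), {3}: (exp(-6*I*pi/7))*(exp(-6*I*pi/7)), {4}: (exp(6*I*pi/7))*(exp(6*I*pi/7)), {5}: (exp(4*I*pi/7))*(exp(4*I*pi/7)), {6}: (exp(2*I*pi/7))*(exp(2*I*pi/7))
so (chi_6 * chi_6) takes values
  {0} -> 1, {1} -> exp(-4*I*pi/7), {2} -> exp(6*I*pi/7), {3} -> exp(2*I*pi/7), {4} -> exp(-2*I*pi/7), {5} -> exp(-6*I*pi/7), {6} -> exp(4*I*pi/7).
Now take the inner product of this character with each irreducible chi from the table, <chi_6*chi_6, chi> = (1/7) sum_C |C| (chi_6*chi_6)(C) conj(chi(C)):
  <chi_6*chi_6, chi_0> = (1/7)[1*(1)*conj(1) + 1*(exp(-4*I*pi/7))*conj(1) + 1*(exp(6*I*pi/7))*conj(1) + 1*(exp(2*I*pi/7))*conj(1) + 1*(exp(-2*I*pi/7))*conj(1) + 1*(exp(-6*I*pi/7))*conj(1) + 1*(exp(4*I*pi/7))*conj(1)]
      = (1/7)[(1) + (exp(-4*I*pi/7)) + (exp(6*I*pi/7)) + (exp(2*I*pi/7)) + (exp(-2*I*pi/7)) + (exp(-6*I*pi/7)) + (exp(4*I*pi/7))] = 0/7 = 0
  <chi_6*chi_6, chi_1> = (1/7)[1*(1)*conj(1) + 1*(exp(-4*I*pi/7))*conj(exp(2*I*pi/7)) + 1*(exp(6*I*pi/7))*conj(exp(4*I*pi/7)) + 1*(exp(2*I*pi/7))*conj(exp(6*I*pi/7)) + 1*(exp(-2*I*pi/7))*conj(exp(-6*I*pi/7)) + 1*(exp(-6*I*pi/7))*conj(exp(-4*I*pi/7)) + 1*(exp(4*I*pi/7))*conj(exp(-2*I*pi/7))]
      = (1/7)[(1) + (exp(-6*I*pi/7)) + (exp(2*I*pi/7)) + (exp(-4*I*pi/7)) + (exp(4*I*pi/7)) + (exp(-2*I*pi/7)) + (exp(6*I*pi/7))] = 0/7 = 0
  <chi_6*chi_6, chi_2> = (1/7)[1*(1)*conj(1) + 1*(exp(-4*I*pi/7))*conj(exp(4*I*pi/7)) + 1*(exp(6*I*pi/7))*conj(exp(-6*I*pi/7)) + 1*(exp(2*I*pi/7))*conj(exp(-2*I*pi/7)) + 1*(exp(-2*I*pi/7))*conj(exp(2*I*pi/7)) + 1*(exp(-6*I*pi/7))*conj(exp(6*I*pi/7)) + 1*(exp(4*I*pi/7))*conj(exp(-4*I*pi/7))]
      = (1/7)[(1) + (exp(6*I*pi/7)) + (exp(-2*I*pi/7)) + (exp(4*I*pi/7)) + (exp(-4*I*pi/7)) + (exp(2*I*pi/7)) + (exp(-6*I*pi/7))] = 0/7 = 0
  <chi_6*chi_6, chi_3> = (1/7)[1*(1)*conj(1) + 1*(exp(-4*I*pi/7))*conj(exp(6*I*pi/7)) + 1*(exp(6*I*pi/7))*conj(exp(-2*I*pi/7)) + 1*(exp(2*I*pi/7))*conj(exp(4*I*pi/7)) + 1*(exp(-2*I*pi/7))*conj(exp(-4*I*pi/7)) + 1*(exp(-6*I*pi/7))*conj(exp(2*I*pi/7)) + 1*(exp(4*I*pi/7))*conj(exp(-6*I*pi/7))]
      = (1/7)[(1) + (exp(4*I*pi/7)) + (exp(-6*I*pi/7)) + (exp(-2*I*pi/7)) + (exp(2*I*pi/7)) + (exp(6*I*pi/7)) + (exp(-4*I*pi/7))] = 0/7 = 0
  <chi_6*chi_6, chi_4> = (1/7)[1*(1)*conj(1) + 1*(exp(-4*I*pi/7))*conj(exp(-6*I*pi/7)) + 1*(exp(6*I*pi/7))*conj(exp(2*I*pi/7)) + 1*(exp(2*I*pi/7))*conj(exp(-4*I*pi/7)) + 1*(exp(-2*I*pi/7))*conj(exp(4*I*pi/7)) + 1*(exp(-6*I*pi/7))*conj(exp(-2*I*pi/7)) + 1*(exp(4*I*pi/7))*conj(exp(6*I*pi/7))]
      = (1/7)[(1) + (exp(2*I*pi/7)) + (exp(4*I*pi/7)) + (exp(6*I*pi/7)) + (exp(-6*I*pi/7)) + (exp(-4*I*pi/7)) + (exp(-2*I*pi/7))] = 0/7 = 0
  <chi_6*chi_6, chi_5> = (1/7)[1*(1)*conj(1) + 1*(exp(-4*I*pi/7))*conj(exp(-4*I*pi/7)) + 1*(exp(6*I*pi/7))*conj(exp(6*I*pi/7)) + 1*(exp(2*I*pi/7))*conj(exp(2*I*pi/7)) + 1*(exp(-2*I*pi/7))*conj(exp(-2*I*pi/7)) + 1*(exp(-6*I*pi/7))*conj(exp(-6*I*pi/7)) + 1*(exp(4*I*pi/7))*conj(exp(4*I*pi/7))]
      = (1/7)[(1) + (1) + (1) + (1) + (1) + (1) + (1)] = 7/7 = 1
  <chi_6*chi_6, chi_6> = (1/7)[1*(1)*conj(1) + 1*(exp(-4*I*pi/7))*conj(exp(-2*I*pi/7)) + 1*(exp(6*I*pi/7))*conj(exp(-4*I*pi/7)) + 1*(exp(2*I*pi/7))*conj(exp(-6*I*pi/7)) + 1*(exp(-2*I*pi/7))*conj(exp(6*I*pi/7)) + 1*(exp(-6*I*pi/7))*conj(exp(4*I*pi/7)) + 1*(exp(4*I*pi/7))*conj(exp(2*I*pi/7))]
      = (1/7)[(1) + (exp(-2*I*pi/7)) + (exp(-4*I*pi/7)) + (exp(-6*I*pi/7)) + (exp(6*I*pi/7)) + (exp(4*I*pi/7)) + (exp(2*I*pi/7))] = 0/7 = 0
(Exp terms are combined using exp(i*s)*conj(exp(i*t)) = exp(i*(s-t)), and sums of them are collapsed using the identity that for every m > 1 the m distinct m-th roots of unity sum to 0, e.g. 1 + exp(2*I*pi/3) + exp(-2*I*pi/3) = 0.)
Hence the multiplicities are chi_5: 1. Dimension check: dim(chi_6)*dim(chi_6) = 1*1 = 1 and sum (mult * dim) = 1*1 = 1.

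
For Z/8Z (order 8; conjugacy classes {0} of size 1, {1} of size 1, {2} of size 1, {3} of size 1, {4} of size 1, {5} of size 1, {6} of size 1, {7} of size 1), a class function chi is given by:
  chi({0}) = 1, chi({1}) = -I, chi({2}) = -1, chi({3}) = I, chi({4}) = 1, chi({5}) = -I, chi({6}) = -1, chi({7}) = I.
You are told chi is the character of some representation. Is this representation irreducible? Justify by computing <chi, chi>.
Irreducible: <chi, chi> = 1.

Proof sketch: <chi, chi> = (1/|G|) sum_C |C| * |chi(C)|^2 = (1/8)[1*|1|^2 + 1*|-I|^2 + 1*|-1|^2 + 1*|I|^2 + 1*|1|^2 + 1*|-I|^2 + 1*|-1|^2 + 1*|I|^2]
  = (1/8)[(1) + (1) + (1) + (1) + (1) + (1) + (1) + (1)] = 8/8 = 1.
(Exp terms are combined using exp(i*s)*conj(exp(i*t)) = exp(i*(s-t)), and sums of them are collapsed using the identity that for every m > 1 the m distinct m-th roots of unity sum to 0, e.g. 1 + exp(2*I*pi/3) + exp(-2*I*pi/3) = 0.)
A character is irreducible iff <chi, chi> = 1, so this representation is irreducible.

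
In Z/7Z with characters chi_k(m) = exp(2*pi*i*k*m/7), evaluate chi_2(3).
chi_2(3) = zeta_7^6 = exp(-2*I*pi/7)

Justification: chi_2(3) = zeta_7^(2*3) = zeta_7^6. Since zeta_7^7 = 1, this equals zeta_7^6 = exp(2*pi*i*6/7) = exp(-2*I*pi/7).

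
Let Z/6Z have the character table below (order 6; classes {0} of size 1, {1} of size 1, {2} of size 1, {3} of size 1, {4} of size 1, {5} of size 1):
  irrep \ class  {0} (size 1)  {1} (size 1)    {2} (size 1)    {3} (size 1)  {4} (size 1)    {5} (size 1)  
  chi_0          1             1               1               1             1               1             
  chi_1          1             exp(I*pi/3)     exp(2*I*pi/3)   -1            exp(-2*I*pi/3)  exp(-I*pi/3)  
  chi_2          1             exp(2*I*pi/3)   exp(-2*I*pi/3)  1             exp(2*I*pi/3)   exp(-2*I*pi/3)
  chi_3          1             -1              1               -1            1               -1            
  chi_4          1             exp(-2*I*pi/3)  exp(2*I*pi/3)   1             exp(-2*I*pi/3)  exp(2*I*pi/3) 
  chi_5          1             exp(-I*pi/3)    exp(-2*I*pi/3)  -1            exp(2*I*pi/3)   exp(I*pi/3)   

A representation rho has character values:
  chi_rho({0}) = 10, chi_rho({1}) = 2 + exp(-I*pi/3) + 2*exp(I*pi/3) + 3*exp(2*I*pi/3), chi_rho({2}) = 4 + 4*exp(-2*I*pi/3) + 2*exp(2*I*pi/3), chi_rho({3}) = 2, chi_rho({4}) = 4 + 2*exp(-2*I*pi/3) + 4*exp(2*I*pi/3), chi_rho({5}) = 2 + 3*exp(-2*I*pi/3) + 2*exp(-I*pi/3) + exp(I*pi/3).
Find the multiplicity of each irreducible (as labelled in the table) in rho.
Multiplicities: chi_0: 3, chi_1: 2, chi_2: 3, chi_3: 1, chi_4: 0, chi_5: 1.

Argument: Use <chi_rho, chi> = (1/|G|) sum_C |C| * chi_rho(C) * conj(chi(C)) with |G| = 6 for each irreducible chi in the table:
  <chi_rho, chi_0> = (1/6)[1*(10)*conj(1) + 1*(2 + exp(-I*pi/3) + 2*exp(I*pi/3) + 3*exp(2*I*pi/3))*conj(1) + 1*(4 + 4*exp(-2*I*pi/3) + 2*exp(2*I*pi/3))*conj(1) + 1*(2)*conj(1) + 1*(4 + 2*exp(-2*I*pi/3) + 4*exp(2*I*pi/3))*conj(1) + 1*(2 + 3*exp(-2*I*pi/3) + 2*exp(-I*pi/3) + exp(I*pi/3))*conj(1)]
      = (1/6)[(10) + (2 + exp(-I*pi/3) + 2*exp(I*pi/3) + 3*exp(2*I*pi/3)) + (4 + 4*exp(-2*I*pi/3) + 2*exp(2*I*pi/3)) + (2) + (4 + 2*exp(-2*I*pi/3) + 4*exp(2*I*pi/3)) + (2 + 3*exp(-2*I*pi/3) + 2*exp(-I*pi/3) + exp(I*pi/3))] = 18/6 = 3
  <chi_rho, chi_1> = (1/6)[1*(10)*conj(1) + 1*(2 + exp(-I*pi/3) + 2*exp(I*pi/3) + 3*exp(2*I*pi/3))*conj(exp(I*pi/3)) + 1*(4 + 4*exp(-2*I*pi/3) + 2*exp(2*I*pi/3))*conj(exp(2*I*pi/3)) + 1*(2)*conj(-1) + 1*(4 + 2*exp(-2*I*pi/3) + 4*exp(2*I*pi/3))*conj(exp(-2*I*pi/3)) + 1*(2 + 3*exp(-2*I*pi/3) + 2*exp(-I*pi/3) + exp(I*pi/3))*conj(exp(-I*pi/3))]
      = (1/6)[(10) + (4) + (-2) + (-2) + (-2) + (4)] = 12/6 = 2
  <chi_rho, chi_2> = (1/6)[1*(10)*conj(1) + 1*(2 + exp(-I*pi/3) + 2*exp(I*pi/3) + 3*exp(2*I*pi/3))*conj(exp(2*I*pi/3)) + 1*(4 + 4*exp(-2*I*pi/3) + 2*exp(2*I*pi/3))*conj(exp(-2*I*pi/3)) + 1*(2)*conj(1) + 1*(4 + 2*exp(-2*I*pi/3) + 4*exp(2*I*pi/3))*conj(exp(2*I*pi/3)) + 1*(2 + 3*exp(-2*I*pi/3) + 2*exp(-I*pi/3) + exp(I*pi/3))*conj(exp(-2*I*pi/3))]
      = (1/6)[(10) + (2 + 2*exp(-2*I*pi/3) + 2*exp(-I*pi/3)) + (4 + 2*exp(-2*I*pi/3) + 4*exp(2*I*pi/3)) + (2) + (4 + 4*exp(-2*I*pi/3) + 2*exp(2*I*pi/3)) + (2 + 2*exp(2*I*pi/3) + 2*exp(I*pi/3))] = 18/6 = 3
  <chi_rho, chi_3> = (1/6)[1*(10)*conj(1) + 1*(2 + exp(-I*pi/3) + 2*exp(I*pi/3) + 3*exp(2*I*pi/3))*conj(-1) + 1*(4 + 4*exp(-2*I*pi/3) + 2*exp(2*I*pi/3))*conj(1) + 1*(2)*conj(-1) + 1*(4 + 2*exp(-2*I*pi/3) + 4*exp(2*I*pi/3))*conj(1) + 1*(2 + 3*exp(-2*I*pi/3) + 2*exp(-I*pi/3) + exp(I*pi/3))*conj(-1)]
      = (1/6)[(10) + (-2 - 3*exp(2*I*pi/3) - 2*exp(I*pi/3) - exp(-I*pi/3)) + (4 + 4*exp(-2*I*pi/3) + 2*exp(2*I*pi/3)) + (-2) + (4 + 2*exp(-2*I*pi/3) + 4*exp(2*I*pi/3)) + (-2 - exp(I*pi/3) - 2*exp(-I*pi/3) - 3*exp(-2*I*pi/3))] = 6/6 = 1
  <chi_rho, chi_4> = (1/6)[1*(10)*conj(1) + 1*(2 + exp(-I*pi/3) + 2*exp(I*pi/3) + 3*exp(2*I*pi/3))*conj(exp(-2*I*pi/3)) + 1*(4 + 4*exp(-2*I*pi/3) + 2*exp(2*I*pi/3))*conj(exp(2*I*pi/3)) + 1*(2)*conj(1) + 1*(4 + 2*exp(-2*I*pi/3) + 4*exp(2*I*pi/3))*conj(exp(-2*I*pi/3)) + 1*(2 + 3*exp(-2*I*pi/3) + 2*exp(-I*pi/3) + exp(I*pi/3))*conj(exp(2*I*pi/3))]
      = (1/6)[(10) + (-4) + (-2) + (2) + (-2) + (-4)] = 0/6 = 0
  <chi_rho, chi_5> = (1/6)[1*(10)*conj(1) + 1*(2 + exp(-I*pi/3) + 2*exp(I*pi/3) + 3*exp(2*I*pi/3))*conj(exp(-I*pi/3)) + 1*(4 + 4*exp(-2*I*pi/3) + 2*exp(2*I*pi/3))*conj(exp(-2*I*pi/3)) + 1*(2)*conj(-1) + 1*(4 + 2*exp(-2*I*pi/3) + 4*exp(2*I*pi/3))*conj(exp(2*I*pi/3)) + 1*(2 + 3*exp(-2*I*pi/3) + 2*exp(-I*pi/3) + exp(I*pi/3))*conj(exp(I*pi/3))]
      = (1/6)[(10) + (-2 + 2*exp(2*I*pi/3) + 2*exp(I*pi/3)) + (4 + 2*exp(-2*I*pi/3) + 4*exp(2*I*pi/3)) + (-2) + (4 + 4*exp(-2*I*pi/3) + 2*exp(2*I*pi/3)) + (-2 + 2*exp(-2*I*pi/3) + 2*exp(-I*pi/3))] = 6/6 = 1
(Exp terms are combined using exp(i*s)*conj(exp(i*t)) = exp(i*(s-t)), and sums of them are collapsed using the identity that for every m > 1 the m distinct m-th roots of unity sum to 0, e.g. 1 + exp(2*I*pi/3) + exp(-2*I*pi/3) = 0.)
Dimension check: dim(rho) = sum (mult * dim) = 3*1 + 2*1 + 3*1 + 1*1 + 0*1 + 1*1 = 10 = chi_rho(e) = 10.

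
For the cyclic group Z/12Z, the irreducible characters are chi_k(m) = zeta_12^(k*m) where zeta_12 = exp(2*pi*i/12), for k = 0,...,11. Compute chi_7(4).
chi_7(4) = zeta_12^28 = exp(2*I*pi/3)

Argument: chi_7(4) = zeta_12^(7*4) = zeta_12^28. Since zeta_12^12 = 1, this equals zeta_12^4 = exp(2*pi*i*4/12) = exp(2*I*pi/3).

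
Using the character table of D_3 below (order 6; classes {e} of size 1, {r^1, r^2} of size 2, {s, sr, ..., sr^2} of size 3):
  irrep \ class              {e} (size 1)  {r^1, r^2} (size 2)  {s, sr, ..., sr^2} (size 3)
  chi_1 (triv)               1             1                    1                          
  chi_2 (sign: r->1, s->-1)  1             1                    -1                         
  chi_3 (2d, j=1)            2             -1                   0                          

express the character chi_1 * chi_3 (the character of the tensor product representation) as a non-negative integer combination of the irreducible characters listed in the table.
chi_1 tensor chi_3 = chi_3 (all other irreducibles have multiplicity 0).

Proof sketch: The character of a tensor product is the pointwise product (chi_1 * chi_3)(C) = chi_1(C) * chi_3(C):
  {e}: (1)*(2), {r^1, r^2}: (1)*(-1), {s, sr, ..., sr^2}: (1)*(0)
so (chi_1 * chi_3) takes values
  {e} -> 2, {r^1, r^2} -> -1, {s, sr, ..., sr^2} -> 0.
Now take the inner product of this character with each irreducible chi from the table, <chi_1*chi_3, chi> = (1/6) sum_C |C| (chi_1*chi_3)(C) conj(chi(C)):
  <chi_1*chi_3, chi_1> = (1/6)[1*(2)*conj(1) + 2*(-1)*conj(1) + 3*(0)*conj(1)]
      = (1/6)[(2) + (-2) + (0)] = 0/6 = 0
  <chi_1*chi_3, chi_2> = (1/6)[1*(2)*conj(1) + 2*(-1)*conj(1) + 3*(0)*conj(-1)]
      = (1/6)[(2) + (-2) + (0)] = 0/6 = 0
  <chi_1*chi_3, chi_3> = (1/6)[1*(2)*conj(2) + 2*(-1)*conj(-1) + 3*(0)*conj(0)]
      = (1/6)[(4) + (2) + (0)] = 6/6 = 1
Hence the multiplicities are chi_3: 1. Dimension check: dim(chi_1)*dim(chi_3) = 1*2 = 2 and sum (mult * dim) = 1*2 = 2.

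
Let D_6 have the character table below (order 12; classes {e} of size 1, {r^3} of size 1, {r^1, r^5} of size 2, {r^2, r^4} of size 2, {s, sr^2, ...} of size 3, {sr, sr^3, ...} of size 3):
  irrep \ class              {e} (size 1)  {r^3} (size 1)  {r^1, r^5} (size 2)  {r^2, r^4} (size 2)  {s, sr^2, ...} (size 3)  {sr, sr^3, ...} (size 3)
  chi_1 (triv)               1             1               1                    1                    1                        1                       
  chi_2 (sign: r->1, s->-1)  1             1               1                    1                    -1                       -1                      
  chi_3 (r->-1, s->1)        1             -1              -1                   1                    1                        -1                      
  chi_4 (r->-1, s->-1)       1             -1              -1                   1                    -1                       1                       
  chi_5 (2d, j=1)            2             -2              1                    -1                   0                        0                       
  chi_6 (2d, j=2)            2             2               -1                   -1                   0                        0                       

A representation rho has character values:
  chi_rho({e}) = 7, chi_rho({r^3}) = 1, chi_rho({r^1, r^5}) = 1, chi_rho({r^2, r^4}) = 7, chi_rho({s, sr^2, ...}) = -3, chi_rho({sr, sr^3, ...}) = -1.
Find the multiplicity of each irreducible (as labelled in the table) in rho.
Multiplicities: chi_1: 1, chi_2: 3, chi_3: 1, chi_4: 2, chi_5: 0, chi_6: 0.

Why: Use <chi_rho, chi> = (1/|G|) sum_C |C| * chi_rho(C) * conj(chi(C)) with |G| = 12 for each irreducible chi in the table:
  <chi_rho, chi_1> = (1/12)[1*(7)*conj(1) + 1*(1)*conj(1) + 2*(1)*conj(1) + 2*(7)*conj(1) + 3*(-3)*conj(1) + 3*(-1)*conj(1)]
      = (1/12)[(7) + (1) + (2) + (14) + (-9) + (-3)] = 12/12 = 1
  <chi_rho, chi_2> = (1/12)[1*(7)*conj(1) + 1*(1)*conj(1) + 2*(1)*conj(1) + 2*(7)*conj(1) + 3*(-3)*conj(-1) + 3*(-1)*conj(-1)]
      = (1/12)[(7) + (1) + (2) + (14) + (9) + (3)] = 36/12 = 3
  <chi_rho, chi_3> = (1/12)[1*(7)*conj(1) + 1*(1)*conj(-1) + 2*(1)*conj(-1) + 2*(7)*conj(1) + 3*(-3)*conj(1) + 3*(-1)*conj(-1)]
      = (1/12)[(7) + (-1) + (-2) + (14) + (-9) + (3)] = 12/12 = 1
  <chi_rho, chi_4> = (1/12)[1*(7)*conj(1) + 1*(1)*conj(-1) + 2*(1)*conj(-1) + 2*(7)*conj(1) + 3*(-3)*conj(-1) + 3*(-1)*conj(1)]
      = (1/12)[(7) + (-1) + (-2) + (14) + (9) + (-3)] = 24/12 = 2
  <chi_rho, chi_5> = (1/12)[1*(7)*conj(2) + 1*(1)*conj(-2) + 2*(1)*conj(1) + 2*(7)*conj(-1) + 3*(-3)*conj(0) + 3*(-1)*conj(0)]
      = (1/12)[(14) + (-2) + (2) + (-14) + (0) + (0)] = 0/12 = 0
  <chi_rho, chi_6> = (1/12)[1*(7)*conj(2) + 1*(1)*conj(2) + 2*(1)*conj(-1) + 2*(7)*conj(-1) + 3*(-3)*conj(0) + 3*(-1)*conj(0)]
      = (1/12)[(14) + (2) + (-2) + (-14) + (0) + (0)] = 0/12 = 0
Dimension check: dim(rho) = sum (mult * dim) = 1*1 + 3*1 + 1*1 + 2*1 + 0*2 + 0*2 = 7 = chi_rho(e) = 7.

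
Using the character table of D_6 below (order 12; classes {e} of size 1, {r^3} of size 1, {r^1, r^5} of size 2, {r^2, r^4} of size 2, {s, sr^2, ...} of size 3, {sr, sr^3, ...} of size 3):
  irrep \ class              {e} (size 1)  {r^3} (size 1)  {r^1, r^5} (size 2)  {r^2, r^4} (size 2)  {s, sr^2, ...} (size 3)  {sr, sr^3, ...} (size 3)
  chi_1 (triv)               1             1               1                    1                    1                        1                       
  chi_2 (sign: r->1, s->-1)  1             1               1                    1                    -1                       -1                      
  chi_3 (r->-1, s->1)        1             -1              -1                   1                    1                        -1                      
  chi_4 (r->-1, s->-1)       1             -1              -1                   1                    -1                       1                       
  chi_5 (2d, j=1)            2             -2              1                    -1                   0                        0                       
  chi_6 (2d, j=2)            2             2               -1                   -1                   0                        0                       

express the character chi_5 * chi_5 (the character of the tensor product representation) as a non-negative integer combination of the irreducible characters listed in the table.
chi_5 tensor chi_5 = chi_1 + chi_2 + chi_6 (all other irreducibles have multiplicity 0).

Justification: The character of a tensor product is the pointwise product (chi_5 * chi_5)(C) = chi_5(C) * chi_5(C):
  {e}: (2)*(2), {r^3}: (-2)*(-2), {r^1, r^5}: (1)*(1), {r^2, r^4}: (-1)*(-1), {s, sr^2, ...}: (0)*(0), {sr, sr^3, ...}: (0)*(0)
so (chi_5 * chi_5) takes values
  {e} -> 4, {r^3} -> 4, {r^1, r^5} -> 1, {r^2, r^4} -> 1, {s, sr^2, ...} -> 0, {sr, sr^3, ...} -> 0.
Now take the inner product of this character with each irreducible chi from the table, <chi_5*chi_5, chi> = (1/12) sum_C |C| (chi_5*chi_5)(C) conj(chi(C)):
  <chi_5*chi_5, chi_1> = (1/12)[1*(4)*conj(1) + 1*(4)*conj(1) + 2*(1)*conj(1) + 2*(1)*conj(1) + 3*(0)*conj(1) + 3*(0)*conj(1)]
      = (1/12)[(4) + (4) + (2) + (2) + (0) + (0)] = 12/12 = 1
  <chi_5*chi_5, chi_2> = (1/12)[1*(4)*conj(1) + 1*(4)*conj(1) + 2*(1)*conj(1) + 2*(1)*conj(1) + 3*(0)*conj(-1) + 3*(0)*conj(-1)]
      = (1/12)[(4) + (4) + (2) + (2) + (0) + (0)] = 12/12 = 1
  <chi_5*chi_5, chi_3> = (1/12)[1*(4)*conj(1) + 1*(4)*conj(-1) + 2*(1)*conj(-1) + 2*(1)*conj(1) + 3*(0)*conj(1) + 3*(0)*conj(-1)]
      = (1/12)[(4) + (-4) + (-2) + (2) + (0) + (0)] = 0/12 = 0
  <chi_5*chi_5, chi_4> = (1/12)[1*(4)*conj(1) + 1*(4)*conj(-1) + 2*(1)*conj(-1) + 2*(1)*conj(1) + 3*(0)*conj(-1) + 3*(0)*conj(1)]
      = (1/12)[(4) + (-4) + (-2) + (2) + (0) + (0)] = 0/12 = 0
  <chi_5*chi_5, chi_5> = (1/12)[1*(4)*conj(2) + 1*(4)*conj(-2) + 2*(1)*conj(1) + 2*(1)*conj(-1) + 3*(0)*conj(0) + 3*(0)*conj(0)]
      = (1/12)[(8) + (-8) + (2) + (-2) + (0) + (0)] = 0/12 = 0
  <chi_5*chi_5, chi_6> = (1/12)[1*(4)*conj(2) + 1*(4)*conj(2) + 2*(1)*conj(-1) + 2*(1)*conj(-1) + 3*(0)*conj(0) + 3*(0)*conj(0)]
      = (1/12)[(8) + (8) + (-2) + (-2) + (0) + (0)] = 12/12 = 1
Hence the multiplicities are chi_1: 1, chi_2: 1, chi_6: 1. Dimension check: dim(chi_5)*dim(chi_5) = 2*2 = 4 and sum (mult * dim) = 1*1 + 1*1 + 1*2 = 4.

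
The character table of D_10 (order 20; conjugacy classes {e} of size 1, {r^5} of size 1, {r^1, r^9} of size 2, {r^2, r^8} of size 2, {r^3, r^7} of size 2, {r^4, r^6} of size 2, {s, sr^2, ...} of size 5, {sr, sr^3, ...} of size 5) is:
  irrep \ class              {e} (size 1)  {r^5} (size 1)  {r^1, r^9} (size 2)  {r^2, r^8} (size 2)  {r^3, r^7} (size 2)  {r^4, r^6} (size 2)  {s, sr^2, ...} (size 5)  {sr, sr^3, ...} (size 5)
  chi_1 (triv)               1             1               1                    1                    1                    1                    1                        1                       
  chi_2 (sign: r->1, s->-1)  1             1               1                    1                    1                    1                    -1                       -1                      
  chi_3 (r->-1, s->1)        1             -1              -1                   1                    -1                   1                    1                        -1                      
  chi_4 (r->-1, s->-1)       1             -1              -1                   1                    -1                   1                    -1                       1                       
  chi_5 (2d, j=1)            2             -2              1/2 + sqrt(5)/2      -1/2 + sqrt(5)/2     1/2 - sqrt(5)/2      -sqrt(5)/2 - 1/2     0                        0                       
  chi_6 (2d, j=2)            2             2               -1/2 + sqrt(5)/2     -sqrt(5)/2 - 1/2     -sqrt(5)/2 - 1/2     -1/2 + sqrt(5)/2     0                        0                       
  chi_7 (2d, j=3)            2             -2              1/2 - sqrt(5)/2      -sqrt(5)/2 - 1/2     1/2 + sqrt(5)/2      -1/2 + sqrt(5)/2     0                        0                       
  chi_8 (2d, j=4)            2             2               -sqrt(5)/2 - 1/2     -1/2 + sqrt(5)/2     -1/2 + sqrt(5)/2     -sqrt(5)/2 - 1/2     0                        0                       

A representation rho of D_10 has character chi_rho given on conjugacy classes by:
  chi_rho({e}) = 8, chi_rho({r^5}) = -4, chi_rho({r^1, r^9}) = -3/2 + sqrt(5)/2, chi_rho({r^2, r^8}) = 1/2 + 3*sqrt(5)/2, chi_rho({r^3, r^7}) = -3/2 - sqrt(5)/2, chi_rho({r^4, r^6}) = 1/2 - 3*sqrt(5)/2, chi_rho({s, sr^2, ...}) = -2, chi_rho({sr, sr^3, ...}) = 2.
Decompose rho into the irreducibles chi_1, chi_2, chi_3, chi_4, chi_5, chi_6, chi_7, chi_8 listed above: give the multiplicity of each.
Multiplicities: chi_1: 0, chi_2: 0, chi_3: 0, chi_4: 2, chi_5: 2, chi_6: 0, chi_7: 0, chi_8: 1.

Reasoning: Use <chi_rho, chi> = (1/|G|) sum_C |C| * chi_rho(C) * conj(chi(C)) with |G| = 20 for each irreducible chi in the table:
  <chi_rho, chi_1> = (1/20)[1*(8)*conj(1) + 1*(-4)*conj(1) + 2*(-3/2 + sqrt(5)/2)*conj(1) + 2*(1/2 + 3*sqrt(5)/2)*conj(1) + 2*(-3/2 - sqrt(5)/2)*conj(1) + 2*(1/2 - 3*sqrt(5)/2)*conj(1) + 5*(-2)*conj(1) + 5*(2)*conj(1)]
      = (1/20)[(8) + (-4) + (-3 + sqrt(5)) + (1 + 3*sqrt(5)) + (-3 - sqrt(5)) + (1 - 3*sqrt(5)) + (-10) + (10)] = 0/20 = 0
  <chi_rho, chi_2> = (1/20)[1*(8)*conj(1) + 1*(-4)*conj(1) + 2*(-3/2 + sqrt(5)/2)*conj(1) + 2*(1/2 + 3*sqrt(5)/2)*conj(1) + 2*(-3/2 - sqrt(5)/2)*conj(1) + 2*(1/2 - 3*sqrt(5)/2)*conj(1) + 5*(-2)*conj(-1) + 5*(2)*conj(-1)]
      = (1/20)[(8) + (-4) + (-3 + sqrt(5)) + (1 + 3*sqrt(5)) + (-3 - sqrt(5)) + (1 - 3*sqrt(5)) + (10) + (-10)] = 0/20 = 0
  <chi_rho, chi_3> = (1/20)[1*(8)*conj(1) + 1*(-4)*conj(-1) + 2*(-3/2 + sqrt(5)/2)*conj(-1) + 2*(1/2 + 3*sqrt(5)/2)*conj(1) + 2*(-3/2 - sqrt(5)/2)*conj(-1) + 2*(1/2 - 3*sqrt(5)/2)*conj(1) + 5*(-2)*conj(1) + 5*(2)*conj(-1)]
      = (1/20)[(8) + (4) + (3 - sqrt(5)) + (1 + 3*sqrt(5)) + (sqrt(5) + 3) + (1 - 3*sqrt(5)) + (-10) + (-10)] = 0/20 = 0
  <chi_rho, chi_4> = (1/20)[1*(8)*conj(1) + 1*(-4)*conj(-1) + 2*(-3/2 + sqrt(5)/2)*conj(-1) + 2*(1/2 + 3*sqrt(5)/2)*conj(1) + 2*(-3/2 - sqrt(5)/2)*conj(-1) + 2*(1/2 - 3*sqrt(5)/2)*conj(1) + 5*(-2)*conj(-1) + 5*(2)*conj(1)]
      = (1/20)[(8) + (4) + (3 - sqrt(5)) + (1 + 3*sqrt(5)) + (sqrt(5) + 3) + (1 - 3*sqrt(5)) + (10) + (10)] = 40/20 = 2
  <chi_rho, chi_5> = (1/20)[1*(8)*conj(2) + 1*(-4)*conj(-2) + 2*(-3/2 + sqrt(5)/2)*conj(1/2 + sqrt(5)/2) + 2*(1/2 + 3*sqrt(5)/2)*conj(-1/2 + sqrt(5)/2) + 2*(-3/2 - sqrt(5)/2)*conj(1/2 - sqrt(5)/2) + 2*(1/2 - 3*sqrt(5)/2)*conj(-sqrt(5)/2 - 1/2) + 5*(-2)*conj(0) + 5*(2)*conj(0)]
      = (1/20)[(16) + (8) + (1 - sqrt(5)) + (7 - sqrt(5)) + (1 + sqrt(5)) + (sqrt(5) + 7) + (0) + (0)] = 40/20 = 2
  <chi_rho, chi_6> = (1/20)[1*(8)*conj(2) + 1*(-4)*conj(2) + 2*(-3/2 + sqrt(5)/2)*conj(-1/2 + sqrt(5)/2) + 2*(1/2 + 3*sqrt(5)/2)*conj(-sqrt(5)/2 - 1/2) + 2*(-3/2 - sqrt(5)/2)*conj(-sqrt(5)/2 - 1/2) + 2*(1/2 - 3*sqrt(5)/2)*conj(-1/2 + sqrt(5)/2) + 5*(-2)*conj(0) + 5*(2)*conj(0)]
      = (1/20)[(16) + (-8) + (4 - 2*sqrt(5)) + (-8 - 2*sqrt(5)) + (4 + 2*sqrt(5)) + (-8 + 2*sqrt(5)) + (0) + (0)] = 0/20 = 0
  <chi_rho, chi_7> = (1/20)[1*(8)*conj(2) + 1*(-4)*conj(-2) + 2*(-3/2 + sqrt(5)/2)*conj(1/2 - sqrt(5)/2) + 2*(1/2 + 3*sqrt(5)/2)*conj(-sqrt(5)/2 - 1/2) + 2*(-3/2 - sqrt(5)/2)*conj(1/2 + sqrt(5)/2) + 2*(1/2 - 3*sqrt(5)/2)*conj(-1/2 + sqrt(5)/2) + 5*(-2)*conj(0) + 5*(2)*conj(0)]
      = (1/20)[(16) + (8) + (-4 + 2*sqrt(5)) + (-8 - 2*sqrt(5)) + (-2*sqrt(5) - 4) + (-8 + 2*sqrt(5)) + (0) + (0)] = 0/20 = 0
  <chi_rho, chi_8> = (1/20)[1*(8)*conj(2) + 1*(-4)*conj(2) + 2*(-3/2 + sqrt(5)/2)*conj(-sqrt(5)/2 - 1/2) + 2*(1/2 + 3*sqrt(5)/2)*conj(-1/2 + sqrt(5)/2) + 2*(-3/2 - sqrt(5)/2)*conj(-1/2 + sqrt(5)/2) + 2*(1/2 - 3*sqrt(5)/2)*conj(-sqrt(5)/2 - 1/2) + 5*(-2)*conj(0) + 5*(2)*conj(0)]
      = (1/20)[(16) + (-8) + (-1 + sqrt(5)) + (7 - sqrt(5)) + (-sqrt(5) - 1) + (sqrt(5) + 7) + (0) + (0)] = 20/20 = 1
Dimension check: dim(rho) = sum (mult * dim) = 0*1 + 0*1 + 0*1 + 2*1 + 2*2 + 0*2 + 0*2 + 1*2 = 8 = chi_rho(e) = 8.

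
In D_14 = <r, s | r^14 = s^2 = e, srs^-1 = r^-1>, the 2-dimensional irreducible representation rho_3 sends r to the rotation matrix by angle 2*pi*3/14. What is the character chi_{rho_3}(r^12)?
chi_{rho_3}(r^12) = 2*cos(2*pi*3*12/14) = -2*cos(pi/7)

Working: rho_3(r^12) is rotation by angle 2*pi*3*12/14, whose trace is 2*cos(2*pi*3*12/14) = -2*cos(pi/7).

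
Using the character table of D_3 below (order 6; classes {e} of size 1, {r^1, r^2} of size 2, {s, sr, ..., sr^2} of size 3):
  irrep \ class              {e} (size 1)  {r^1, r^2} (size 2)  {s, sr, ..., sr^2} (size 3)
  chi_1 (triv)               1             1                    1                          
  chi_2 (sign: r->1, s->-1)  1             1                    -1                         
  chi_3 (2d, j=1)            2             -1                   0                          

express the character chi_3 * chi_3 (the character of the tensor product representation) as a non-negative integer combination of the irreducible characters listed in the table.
chi_3 tensor chi_3 = chi_1 + chi_2 + chi_3 (all other irreducibles have multiplicity 0).

Argument: The character of a tensor product is the pointwise product (chi_3 * chi_3)(C) = chi_3(C) * chi_3(C):
  {e}: (2)*(2), {r^1, r^2}: (-1)*(-1), {s, sr, ..., sr^2}: (0)*(0)
so (chi_3 * chi_3) takes values
  {e} -> 4, {r^1, r^2} -> 1, {s, sr, ..., sr^2} -> 0.
Now take the inner product of this character with each irreducible chi from the table, <chi_3*chi_3, chi> = (1/6) sum_C |C| (chi_3*chi_3)(C) conj(chi(C)):
  <chi_3*chi_3, chi_1> = (1/6)[1*(4)*conj(1) + 2*(1)*conj(1) + 3*(0)*conj(1)]
      = (1/6)[(4) + (2) + (0)] = 6/6 = 1
  <chi_3*chi_3, chi_2> = (1/6)[1*(4)*conj(1) + 2*(1)*conj(1) + 3*(0)*conj(-1)]
      = (1/6)[(4) + (2) + (0)] = 6/6 = 1
  <chi_3*chi_3, chi_3> = (1/6)[1*(4)*conj(2) + 2*(1)*conj(-1) + 3*(0)*conj(0)]
      = (1/6)[(8) + (-2) + (0)] = 6/6 = 1
Hence the multiplicities are chi_1: 1, chi_2: 1, chi_3: 1. Dimension check: dim(chi_3)*dim(chi_3) = 2*2 = 4 and sum (mult * dim) = 1*1 + 1*1 + 1*2 = 4.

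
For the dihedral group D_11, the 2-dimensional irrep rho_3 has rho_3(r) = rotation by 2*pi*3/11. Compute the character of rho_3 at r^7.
chi_{rho_3}(r^7) = 2*cos(2*pi*3*7/11) = 2*cos(2*pi/11)

Justification: rho_3(r^7) is rotation by angle 2*pi*3*7/11, whose trace is 2*cos(2*pi*3*7/11) = 2*cos(2*pi/11).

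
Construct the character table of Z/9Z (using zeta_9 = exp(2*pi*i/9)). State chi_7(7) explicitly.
Character table of Z/9Z (irreps indexed chi_0,...,chi_8 with chi_k(m) = zeta_9^(k*m), zeta_9 = exp(2*pi*i/9)):
  irrep \ class  {0} (size 1)  {1} (size 1)    {2} (size 1)    {3} (size 1)    {4} (size 1)    {5} (size 1)    {6} (size 1)    {7} (size 1)    {8} (size 1)  
  chi_0          1             1               1               1               1               1               1               1               1             
  chi_1          1             exp(2*I*pi/9)   exp(4*I*pi/9)   exp(2*I*pi/3)   exp(8*I*pi/9)   exp(-8*I*pi/9)  exp(-2*I*pi/3)  exp(-4*I*pi/9)  exp(-2*I*pi/9)
  chi_2          1             exp(4*I*pi/9)   exp(8*I*pi/9)   exp(-2*I*pi/3)  exp(-2*I*pi/9)  exp(2*I*pi/9)   exp(2*I*pi/3)   exp(-8*I*pi/9)  exp(-4*I*pi/9)
  chi_3          1             exp(2*I*pi/3)   exp(-2*I*pi/3)  1               exp(2*I*pi/3)   exp(-2*I*pi/3)  1               exp(2*I*pi/3)   exp(-2*I*pi/3)
  chi_4          1             exp(8*I*pi/9)   exp(-2*I*pi/9)  exp(2*I*pi/3)   exp(-4*I*pi/9)  exp(4*I*pi/9)   exp(-2*I*pi/3)  exp(2*I*pi/9)   exp(-8*I*pi/9)
  chi_5          1             exp(-8*I*pi/9)  exp(2*I*pi/9)   exp(-2*I*pi/3)  exp(4*I*pi/9)   exp(-4*I*pi/9)  exp(2*I*pi/3)   exp(-2*I*pi/9)  exp(8*I*pi/9) 
  chi_6          1             exp(-2*I*pi/3)  exp(2*I*pi/3)   1               exp(-2*I*pi/3)  exp(2*I*pi/3)   1               exp(-2*I*pi/3)  exp(2*I*pi/3) 
  chi_7          1             exp(-4*I*pi/9)  exp(-8*I*pi/9)  exp(2*I*pi/3)   exp(2*I*pi/9)   exp(-2*I*pi/9)  exp(-2*I*pi/3)  exp(8*I*pi/9)   exp(4*I*pi/9) 
  chi_8          1             exp(-2*I*pi/9)  exp(-4*I*pi/9)  exp(-2*I*pi/3)  exp(-8*I*pi/9)  exp(8*I*pi/9)   exp(2*I*pi/3)   exp(4*I*pi/9)   exp(2*I*pi/9) 

Spot check: chi_7(7) = zeta_9^(7*7) = zeta_9^49 = exp(8*I*pi/9).

Explanation: Z/9Z is abelian, so all 9 irreducible complex representations are 1-dimensional. They are given by chi_k(m) = zeta_9^(k*m) for k = 0,...,8. Row orthogonality: sum_m chi_k(m) conj(chi_l(m)) = 9 * [k = l].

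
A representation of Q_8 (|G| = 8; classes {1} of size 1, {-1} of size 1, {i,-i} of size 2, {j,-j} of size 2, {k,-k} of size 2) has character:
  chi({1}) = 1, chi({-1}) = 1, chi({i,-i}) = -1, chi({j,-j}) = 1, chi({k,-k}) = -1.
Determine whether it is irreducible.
Irreducible: <chi, chi> = 1.

Working: <chi, chi> = (1/|G|) sum_C |C| * |chi(C)|^2 = (1/8)[1*|1|^2 + 1*|1|^2 + 2*|-1|^2 + 2*|1|^2 + 2*|-1|^2]
  = (1/8)[(1) + (1) + (2) + (2) + (2)] = 8/8 = 1.
A character is irreducible iff <chi, chi> = 1, so this representation is irreducible.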